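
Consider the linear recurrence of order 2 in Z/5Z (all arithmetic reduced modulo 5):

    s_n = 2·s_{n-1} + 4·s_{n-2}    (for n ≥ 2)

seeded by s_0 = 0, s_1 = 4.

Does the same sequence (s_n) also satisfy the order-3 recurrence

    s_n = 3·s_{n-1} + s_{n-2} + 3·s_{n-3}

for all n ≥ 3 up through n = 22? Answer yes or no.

Terms s_0..s_22: 0, 4, 3, 2, 1, 0, 4, 3, 2, 1, 0, 4, 3, 2, 1, 0, 4, 3, 2, 1, 0, 4, 3
n=3: candidate gives 3, actual s_3 = 2 ✗

no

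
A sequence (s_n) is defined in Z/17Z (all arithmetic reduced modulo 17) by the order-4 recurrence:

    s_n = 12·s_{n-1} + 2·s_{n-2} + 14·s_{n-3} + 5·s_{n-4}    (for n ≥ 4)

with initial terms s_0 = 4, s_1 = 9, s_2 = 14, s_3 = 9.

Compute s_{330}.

s_4 = 12·9 + 2·14 + 14·9 + 5·4 = 10
s_5 = 12·10 + 2·9 + 14·14 + 5·9 = 5
s_6 = 12·5 + 2·10 + 14·9 + 5·14 = 4
s_7 = 12·4 + 2·5 + 14·10 + 5·9 = 5
s_8 = 12·5 + 2·4 + 14·5 + 5·10 = 1
s_9 = 12·1 + 2·5 + 14·4 + 5·5 = 1
Continuing the recurrence:
  s_10 = 2;  s_11 = 14;  s_12 = 4;  s_13 = 7;  s_14 = 9;  s_15 = 10
  s_16 = 1;  s_17 = 6;  s_18 = 4;  s_19 = 5;  s_20 = 4;  s_21 = 8
  s_22 = 7;  s_23 = 11;  s_24 = 6;  s_25 = 11;  s_26 = 10;  s_27 = 9
  s_28 = 6;  s_29 = 13;  s_30 = 4;  s_31 = 16;  s_32 = 4;  s_33 = 14
  s_34 = 12;  s_35 = 2;  s_36 = 9;  s_37 = 10;  s_38 = 5;  s_39 = 12
  s_40 = 16;  s_41 = 13;  s_42 = 7;  s_43 = 3;  s_44 = 6;  s_45 = 3
  s_46 = 6;  s_47 = 7;  s_48 = 15;  s_49 = 4;  s_50 = 2;  s_51 = 5
  s_52 = 8;  s_53 = 1;  s_54 = 6;  s_55 = 7;  s_56 = 14;  s_57 = 16
  s_58 = 8;  s_59 = 2;  s_60 = 11;  s_61 = 5;  s_62 = 14;  s_63 = 2
  s_64 = 7;  s_65 = 3;  s_66 = 12;  s_67 = 3;  s_68 = 1;  s_69 = 14
  s_70 = 0;  s_71 = 6;  s_72 = 1;  s_73 = 9;  s_74 = 7;  s_75 = 10
  s_76 = 10;  s_77 = 11;  s_78 = 4;  s_79 = 5;  s_80 = 0;  s_81 = 2
  s_82 = 12;  s_83 = 3;  s_84 = 3;  s_85 = 16;  s_86 = 11;  s_87 = 0
  s_88 = 6;  s_89 = 0;  s_90 = 16;  s_91 = 4;  s_92 = 8;  s_93 = 5
  s_94 = 8;  s_95 = 0;  s_96 = 7;  s_97 = 0;  s_98 = 3;  s_99 = 15
  s_100 = 0;  s_101 = 4;  s_102 = 1;  s_103 = 10;  s_104 = 8;  s_105 = 14
  s_106 = 6;  s_107 = 7;  s_108 = 9;  s_109 = 4;  s_110 = 7;  s_111 = 15
  s_112 = 6;  s_113 = 16;  s_114 = 7;  s_115 = 3;  s_116 = 15;  s_117 = 7
  s_118 = 4;  s_119 = 15;  s_120 = 4;  s_121 = 16;  s_122 = 5;  s_123 = 2
  s_124 = 6;  s_125 = 5;  s_126 = 6;  s_127 = 6;  s_128 = 14;  s_129 = 0
  s_130 = 6;  s_131 = 9;  s_132 = 3;  s_133 = 2;  s_134 = 16;  s_135 = 11
  s_136 = 3;  s_137 = 3;  s_138 = 4;  s_139 = 15;  s_140 = 7;  s_141 = 15
  s_142 = 16;  s_143 = 4;  s_144 = 2;  s_145 = 8;  s_146 = 15;  s_147 = 6
  s_148 = 3;  s_149 = 9;  s_150 = 1;  s_151 = 0;  s_152 = 7;  s_153 = 7
  s_154 = 1;  s_155 = 5;  s_156 = 8;  s_157 = 2;  s_158 = 13;  s_159 = 8
  s_160 = 3;  s_161 = 6;  s_162 = 0;  s_163 = 9;  s_164 = 3;  s_165 = 16
  s_166 = 1;  s_167 = 12;  s_168 = 11;  s_169 = 12;  s_170 = 16;  s_171 = 5
  s_172 = 9;  s_173 = 11;  s_174 = 11;  s_175 = 16;  s_176 = 5;  s_177 = 12
  s_178 = 8;  s_179 = 15;  s_180 = 15;  s_181 = 8;  s_182 = 2;  s_183 = 2
  s_184 = 11;  s_185 = 0;  s_186 = 9;  s_187 = 0;  s_188 = 5;  s_189 = 16
  s_190 = 9;  s_191 = 6;  s_192 = 16;  s_193 = 2;  s_194 = 15;  s_195 = 13
  s_196 = 5;  s_197 = 0;  s_198 = 12;  s_199 = 7;  s_200 = 14;  s_201 = 10
  s_202 = 0;  s_203 = 13;  s_204 = 9;  s_205 = 14;  s_206 = 11;  s_207 = 11
  s_208 = 4;  s_209 = 5;  s_210 = 5;  s_211 = 11;  s_212 = 11;  s_213 = 11
  s_214 = 10;  s_215 = 11;  s_216 = 4;  s_217 = 10;  s_218 = 9;  s_219 = 1
  s_220 = 3;  s_221 = 10;  s_222 = 15;  s_223 = 9;  s_224 = 4;  s_225 = 3
  s_226 = 7;  s_227 = 4;  s_228 = 5;  s_229 = 11;  s_230 = 12;  s_231 = 1
  s_232 = 11;  s_233 = 0;  s_234 = 11;  s_235 = 2;  s_236 = 16;  s_237 = 10
  s_238 = 14;  s_239 = 14;  s_240 = 8;  s_241 = 13;  s_242 = 13;  s_243 = 7
  s_244 = 9;  s_245 = 12;  s_246 = 2;  s_247 = 5;  s_248 = 5;  s_249 = 5
  s_250 = 14;  s_251 = 1;  s_252 = 16;  s_253 = 7;  s_254 = 13;  s_255 = 8
  s_256 = 11;  s_257 = 8;  s_258 = 6;  s_259 = 10;  s_260 = 10;  s_261 = 9
  s_262 = 9;  s_263 = 10;  s_264 = 8;  s_265 = 15;  s_266 = 7;  s_267 = 4
  s_268 = 6;  s_269 = 15;  s_270 = 11;  s_271 = 11;  s_272 = 3;  s_273 = 15
  s_274 = 4;  s_275 = 5;  s_276 = 4;  s_277 = 2;  s_278 = 3;  s_279 = 2
  s_280 = 10;  s_281 = 6;  s_282 = 16;  s_283 = 14;  s_284 = 11;  s_285 = 6
  s_286 = 13;  s_287 = 1;  s_288 = 7;  s_289 = 9;  s_290 = 14;  s_291 = 0
  s_292 = 2;  s_293 = 10;  s_294 = 7;  s_295 = 13;  s_296 = 14;  s_297 = 2
  s_298 = 14;  s_299 = 8;  s_300 = 1;  s_301 = 13;  s_302 = 0;  s_303 = 12
  s_304 = 8;  s_305 = 15;  s_306 = 7;  s_307 = 14;  s_308 = 7;  s_309 = 13
  s_310 = 10;  s_311 = 8;  s_312 = 10;  s_313 = 1;  s_314 = 7;  s_315 = 11
  s_316 = 6;  s_317 = 10;  s_318 = 15;  s_319 = 16;  s_320 = 1;  s_321 = 15
  s_322 = 5;  s_323 = 14;  s_324 = 2;  s_325 = 10;  s_326 = 5;  s_327 = 8
  s_328 = 1
s_329 = 12·1 + 2·8 + 14·5 + 5·10 = 12
s_330 = 12·12 + 2·1 + 14·8 + 5·5 = 11

11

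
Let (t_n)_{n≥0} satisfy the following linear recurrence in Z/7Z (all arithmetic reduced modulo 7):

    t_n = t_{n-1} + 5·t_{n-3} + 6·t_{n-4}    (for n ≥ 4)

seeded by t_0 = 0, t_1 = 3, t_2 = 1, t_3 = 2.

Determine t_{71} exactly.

5

t_4 = 1·2 + 0·1 + 5·3 + 6·0 = 3
t_5 = 1·3 + 0·2 + 5·1 + 6·3 = 5
t_6 = 1·5 + 0·3 + 5·2 + 6·1 = 0
t_7 = 1·0 + 0·5 + 5·3 + 6·2 = 6
t_8 = 1·6 + 0·0 + 5·5 + 6·3 = 0
t_9 = 1·0 + 0·6 + 5·0 + 6·5 = 2
t_10 = 1·2 + 0·0 + 5·6 + 6·0 = 4
t_11 = 1·4 + 0·2 + 5·0 + 6·6 = 5
t_12 = 1·5 + 0·4 + 5·2 + 6·0 = 1
t_13 = 1·1 + 0·5 + 5·4 + 6·2 = 5
t_14 = 1·5 + 0·1 + 5·5 + 6·4 = 5
t_15 = 1·5 + 0·5 + 5·1 + 6·5 = 5
t_16 = 1·5 + 0·5 + 5·5 + 6·1 = 1
t_17 = 1·1 + 0·5 + 5·5 + 6·5 = 0
t_18 = 1·0 + 0·1 + 5·5 + 6·5 = 6
t_19 = 1·6 + 0·0 + 5·1 + 6·5 = 6
t_20 = 1·6 + 0·6 + 5·0 + 6·1 = 5
t_21 = 1·5 + 0·6 + 5·6 + 6·0 = 0
t_22 = 1·0 + 0·5 + 5·6 + 6·6 = 3
t_23 = 1·3 + 0·0 + 5·5 + 6·6 = 1
t_24 = 1·1 + 0·3 + 5·0 + 6·5 = 3
t_25 = 1·3 + 0·1 + 5·3 + 6·0 = 4
t_26 = 1·4 + 0·3 + 5·1 + 6·3 = 6
t_27 = 1·6 + 0·4 + 5·3 + 6·1 = 6
t_28 = 1·6 + 0·6 + 5·4 + 6·3 = 2
t_29 = 1·2 + 0·6 + 5·6 + 6·4 = 0
t_30 = 1·0 + 0·2 + 5·6 + 6·6 = 3
t_31 = 1·3 + 0·0 + 5·2 + 6·6 = 0
t_32 = 1·0 + 0·3 + 5·0 + 6·2 = 5
t_33 = 1·5 + 0·0 + 5·3 + 6·0 = 6
t_34 = 1·6 + 0·5 + 5·0 + 6·3 = 3
t_35 = 1·3 + 0·6 + 5·5 + 6·0 = 0
t_36 = 1·0 + 0·3 + 5·6 + 6·5 = 4
t_37 = 1·4 + 0·0 + 5·3 + 6·6 = 6
t_38 = 1·6 + 0·4 + 5·0 + 6·3 = 3
t_39 = 1·3 + 0·6 + 5·4 + 6·0 = 2
t_40 = 1·2 + 0·3 + 5·6 + 6·4 = 0
t_41 = 1·0 + 0·2 + 5·3 + 6·6 = 2
t_42 = 1·2 + 0·0 + 5·2 + 6·3 = 2
t_43 = 1·2 + 0·2 + 5·0 + 6·2 = 0
t_44 = 1·0 + 0·2 + 5·2 + 6·0 = 3
t_45 = 1·3 + 0·0 + 5·2 + 6·2 = 4
t_46 = 1·4 + 0·3 + 5·0 + 6·2 = 2
t_47 = 1·2 + 0·4 + 5·3 + 6·0 = 3
t_48 = 1·3 + 0·2 + 5·4 + 6·3 = 6
t_49 = 1·6 + 0·3 + 5·2 + 6·4 = 5
t_50 = 1·5 + 0·6 + 5·3 + 6·2 = 4
t_51 = 1·4 + 0·5 + 5·6 + 6·3 = 3
t_52 = 1·3 + 0·4 + 5·5 + 6·6 = 1
t_53 = 1·1 + 0·3 + 5·4 + 6·5 = 2
t_54 = 1·2 + 0·1 + 5·3 + 6·4 = 6
t_55 = 1·6 + 0·2 + 5·1 + 6·3 = 1
t_56 = 1·1 + 0·6 + 5·2 + 6·1 = 3
t_57 = 1·3 + 0·1 + 5·6 + 6·2 = 3
t_58 = 1·3 + 0·3 + 5·1 + 6·6 = 2
t_59 = 1·2 + 0·3 + 5·3 + 6·1 = 2
t_60 = 1·2 + 0·2 + 5·3 + 6·3 = 0
t_61 = 1·0 + 0·2 + 5·2 + 6·3 = 0
t_62 = 1·0 + 0·0 + 5·2 + 6·2 = 1
t_63 = 1·1 + 0·0 + 5·0 + 6·2 = 6
t_64 = 1·6 + 0·1 + 5·0 + 6·0 = 6
t_65 = 1·6 + 0·6 + 5·1 + 6·0 = 4
t_66 = 1·4 + 0·6 + 5·6 + 6·1 = 5
t_67 = 1·5 + 0·4 + 5·6 + 6·6 = 1
t_68 = 1·1 + 0·5 + 5·4 + 6·6 = 1
t_69 = 1·1 + 0·1 + 5·5 + 6·4 = 1
t_70 = 1·1 + 0·1 + 5·1 + 6·5 = 1
t_71 = 1·1 + 0·1 + 5·1 + 6·1 = 5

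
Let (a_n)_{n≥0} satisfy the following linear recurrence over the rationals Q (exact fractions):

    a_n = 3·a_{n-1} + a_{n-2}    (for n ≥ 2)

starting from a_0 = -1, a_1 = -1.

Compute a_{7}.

-1549

a_2 = 3·-1 + 1·-1 = -4
a_3 = 3·-4 + 1·-1 = -13
a_4 = 3·-13 + 1·-4 = -43
a_5 = 3·-43 + 1·-13 = -142
a_6 = 3·-142 + 1·-43 = -469
a_7 = 3·-469 + 1·-142 = -1549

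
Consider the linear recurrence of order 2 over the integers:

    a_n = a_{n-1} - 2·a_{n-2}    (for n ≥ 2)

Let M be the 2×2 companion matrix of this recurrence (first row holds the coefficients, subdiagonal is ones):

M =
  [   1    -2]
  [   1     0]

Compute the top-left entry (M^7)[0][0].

(M^7)[0][0] is the top entry after applying M 7 times to the unit state (1, 0). Equivalently it is h_{8} for the auxiliary sequence (h_n) obeying the same recurrence with h_1 = 1 and h_i = 0 for 0 ≤ i < 1:
h_2 = 1·1 + -2·0 = 1
h_3 = 1·1 + -2·1 = -1
h_4 = 1·-1 + -2·1 = -3
h_5 = 1·-3 + -2·-1 = -1
h_6 = 1·-1 + -2·-3 = 5
h_7 = 1·5 + -2·-1 = 7
h_8 = 1·7 + -2·5 = -3

-3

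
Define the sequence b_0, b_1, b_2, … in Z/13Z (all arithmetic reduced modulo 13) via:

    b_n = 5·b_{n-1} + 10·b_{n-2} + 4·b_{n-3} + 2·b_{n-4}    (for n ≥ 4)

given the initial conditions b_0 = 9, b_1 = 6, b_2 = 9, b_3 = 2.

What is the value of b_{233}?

2

b_4 = 5·2 + 10·9 + 4·6 + 2·9 = 12
b_5 = 5·12 + 10·2 + 4·9 + 2·6 = 11
b_6 = 5·11 + 10·12 + 4·2 + 2·9 = 6
b_7 = 5·6 + 10·11 + 4·12 + 2·2 = 10
b_8 = 5·10 + 10·6 + 4·11 + 2·12 = 9
b_9 = 5·9 + 10·10 + 4·6 + 2·11 = 9
Continuing the recurrence:
  b_10 = 5;  b_11 = 2;  b_12 = 10;  b_13 = 4;  b_14 = 8;  b_15 = 7
  b_16 = 8;  b_17 = 7;  b_18 = 3;  b_19 = 1;  b_20 = 1;  b_21 = 2
  b_22 = 4;  b_23 = 7;  b_24 = 7;  b_25 = 8;  b_26 = 3;  b_27 = 7
  b_28 = 7;  b_29 = 3;  b_30 = 2;  b_31 = 4;  b_32 = 1;  b_33 = 7
  b_34 = 0;  b_35 = 4;  b_36 = 11;  b_37 = 5;  b_38 = 8;  b_39 = 12
  b_40 = 0;  b_41 = 6;  b_42 = 3;  b_43 = 8;  b_44 = 3;  b_45 = 2
  b_46 = 0;  b_47 = 9;  b_48 = 7;  b_49 = 12;  b_50 = 10;  b_51 = 8
  b_52 = 7;  b_53 = 10;  b_54 = 3;  b_55 = 3;  b_56 = 8;  b_57 = 11
  b_58 = 10;  b_59 = 3;  b_60 = 6;  b_61 = 5;  b_62 = 0;  b_63 = 2
  b_64 = 3;  b_65 = 6;  b_66 = 3;  b_67 = 0;  b_68 = 8;  b_69 = 12
  b_70 = 3;  b_71 = 11;  b_72 = 6;  b_73 = 7;  b_74 = 2;  b_75 = 9
  b_76 = 1;  b_77 = 0;  b_78 = 11;  b_79 = 12;  b_80 = 3;  b_81 = 10
  b_82 = 7;  b_83 = 2;  b_84 = 9;  b_85 = 9;  b_86 = 1;  b_87 = 5
  b_88 = 11;  b_89 = 10;  b_90 = 0;  b_91 = 11;  b_92 = 0;  b_93 = 0
  b_94 = 5;  b_95 = 8;  b_96 = 12;  b_97 = 4;  b_98 = 0;  b_99 = 0
  b_100 = 1;  b_101 = 0;  b_102 = 10;  b_103 = 2;  b_104 = 8;  b_105 = 9
  b_106 = 10;  b_107 = 7;  b_108 = 5;  b_109 = 10;  b_110 = 5;  b_111 = 3
  b_112 = 11;  b_113 = 8;  b_114 = 3;  b_115 = 2;  b_116 = 3;  b_117 = 11
  b_118 = 8;  b_119 = 10;  b_120 = 11;  b_121 = 1;  b_122 = 2;  b_123 = 6
  b_124 = 11;  b_125 = 8;  b_126 = 9;  b_127 = 12;  b_128 = 9;  b_129 = 9
  b_130 = 6;  b_131 = 11;  b_132 = 0;  b_133 = 9;  b_134 = 10;  b_135 = 6
  b_136 = 10;  b_137 = 12;  b_138 = 9;  b_139 = 9;  b_140 = 8;  b_141 = 8
  b_142 = 5;  b_143 = 12;  b_144 = 2;  b_145 = 10;  b_146 = 11;  b_147 = 5
  b_148 = 10;  b_149 = 8;  b_150 = 0;  b_151 = 0;  b_152 = 0;  b_153 = 3
  b_154 = 2;  b_155 = 1;  b_156 = 11;  b_157 = 1;  b_158 = 6;  b_159 = 8
  b_160 = 9;  b_161 = 8;  b_162 = 5;  b_163 = 1;  b_164 = 1;  b_165 = 12
  b_166 = 6;  b_167 = 0;  b_168 = 6;  b_169 = 0;  b_170 = 7;  b_171 = 7
  b_172 = 0;  b_173 = 7;  b_174 = 12;  b_175 = 1;  b_176 = 10;  b_177 = 5
  b_178 = 10;  b_179 = 12;  b_180 = 5;  b_181 = 0;  b_182 = 1;  b_183 = 10
  b_184 = 5;  b_185 = 12;  b_186 = 9;  b_187 = 10;  b_188 = 3;  b_189 = 6
  b_190 = 1;  b_191 = 6;  b_192 = 5;  b_193 = 10;  b_194 = 9;  b_195 = 8
  b_196 = 11;  b_197 = 9;  b_198 = 10;  b_199 = 5;  b_200 = 1;  b_201 = 9
  b_202 = 4;  b_203 = 7;  b_204 = 9;  b_205 = 6;  b_206 = 0;  b_207 = 6
  b_208 = 7;  b_209 = 3;  b_210 = 5;  b_211 = 4;  b_212 = 5;  b_213 = 0
  b_214 = 11;  b_215 = 5;  b_216 = 2;  b_217 = 0;  b_218 = 10;  b_219 = 3
  b_220 = 2;  b_221 = 2;  b_222 = 10;  b_223 = 6;  b_224 = 12;  b_225 = 8
  b_226 = 9;  b_227 = 3;  b_228 = 5;  b_229 = 3;  b_230 = 4;  b_231 = 11
b_232 = 5·11 + 10·4 + 4·3 + 2·5 = 0
b_233 = 5·0 + 10·11 + 4·4 + 2·3 = 2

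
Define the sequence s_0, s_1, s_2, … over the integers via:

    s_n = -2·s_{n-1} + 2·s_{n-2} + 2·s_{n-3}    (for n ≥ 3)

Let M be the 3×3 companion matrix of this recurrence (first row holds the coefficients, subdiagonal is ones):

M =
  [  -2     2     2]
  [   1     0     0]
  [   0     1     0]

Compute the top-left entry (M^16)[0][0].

1941056

(M^16)[0][0] is the top entry after applying M 16 times to the unit state (1, 0, 0). Equivalently it is h_{18} for the auxiliary sequence (h_n) obeying the same recurrence with h_2 = 1 and h_i = 0 for 0 ≤ i < 2:
h_3 = -2·1 + 2·0 + 2·0 = -2
h_4 = -2·-2 + 2·1 + 2·0 = 6
h_5 = -2·6 + 2·-2 + 2·1 = -14
h_6 = -2·-14 + 2·6 + 2·-2 = 36
h_7 = -2·36 + 2·-14 + 2·6 = -88
h_8 = -2·-88 + 2·36 + 2·-14 = 220
h_9 = -2·220 + 2·-88 + 2·36 = -544
h_10 = -2·-544 + 2·220 + 2·-88 = 1352
h_11 = -2·1352 + 2·-544 + 2·220 = -3352
h_12 = -2·-3352 + 2·1352 + 2·-544 = 8320
h_13 = -2·8320 + 2·-3352 + 2·1352 = -20640
h_14 = -2·-20640 + 2·8320 + 2·-3352 = 51216
h_15 = -2·51216 + 2·-20640 + 2·8320 = -127072
h_16 = -2·-127072 + 2·51216 + 2·-20640 = 315296
h_17 = -2·315296 + 2·-127072 + 2·51216 = -782304
h_18 = -2·-782304 + 2·315296 + 2·-127072 = 1941056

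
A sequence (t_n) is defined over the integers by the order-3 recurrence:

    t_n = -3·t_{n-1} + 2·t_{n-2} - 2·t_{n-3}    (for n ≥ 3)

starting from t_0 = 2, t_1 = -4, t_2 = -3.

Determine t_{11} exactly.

-86733

t_3 = -3·-3 + 2·-4 + -2·2 = -3
t_4 = -3·-3 + 2·-3 + -2·-4 = 11
t_5 = -3·11 + 2·-3 + -2·-3 = -33
t_6 = -3·-33 + 2·11 + -2·-3 = 127
t_7 = -3·127 + 2·-33 + -2·11 = -469
t_8 = -3·-469 + 2·127 + -2·-33 = 1727
t_9 = -3·1727 + 2·-469 + -2·127 = -6373
t_10 = -3·-6373 + 2·1727 + -2·-469 = 23511
t_11 = -3·23511 + 2·-6373 + -2·1727 = -86733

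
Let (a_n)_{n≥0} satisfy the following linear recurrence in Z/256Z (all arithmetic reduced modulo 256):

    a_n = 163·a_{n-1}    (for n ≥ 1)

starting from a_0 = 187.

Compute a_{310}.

131

a_1 = 163·187 = 17
a_2 = 163·17 = 211
a_3 = 163·211 = 89
a_4 = 163·89 = 171
a_5 = 163·171 = 225
a_6 = 163·225 = 67
a_7 = 163·67 = 169
a_8 = 163·169 = 155
a_9 = 163·155 = 177
a_10 = 163·177 = 179
a_11 = 163·179 = 249
a_12 = 163·249 = 139
a_13 = 163·139 = 129
a_14 = 163·129 = 35
a_15 = 163·35 = 73
a_16 = 163·73 = 123
a_17 = 163·123 = 81
a_18 = 163·81 = 147
a_19 = 163·147 = 153
a_20 = 163·153 = 107
a_21 = 163·107 = 33
a_22 = 163·33 = 3
a_23 = 163·3 = 233
a_24 = 163·233 = 91
a_25 = 163·91 = 241
a_26 = 163·241 = 115
a_27 = 163·115 = 57
a_28 = 163·57 = 75
a_29 = 163·75 = 193
a_30 = 163·193 = 227
a_31 = 163·227 = 137
a_32 = 163·137 = 59
a_33 = 163·59 = 145
a_34 = 163·145 = 83
a_35 = 163·83 = 217
a_36 = 163·217 = 43
a_37 = 163·43 = 97
a_38 = 163·97 = 195
a_39 = 163·195 = 41
a_40 = 163·41 = 27
a_41 = 163·27 = 49
a_42 = 163·49 = 51
a_43 = 163·51 = 121
a_44 = 163·121 = 11
a_45 = 163·11 = 1
a_46 = 163·1 = 163
a_47 = 163·163 = 201
a_48 = 163·201 = 251
a_49 = 163·251 = 209
a_50 = 163·209 = 19
a_51 = 163·19 = 25
a_52 = 163·25 = 235
a_53 = 163·235 = 161
a_54 = 163·161 = 131
a_55 = 163·131 = 105
a_56 = 163·105 = 219
a_57 = 163·219 = 113
a_58 = 163·113 = 243
a_59 = 163·243 = 185
a_60 = 163·185 = 203
a_61 = 163·203 = 65
a_62 = 163·65 = 99
a_63 = 163·99 = 9
a_64 = 163·9 = 187
(a_64) = (187) = (a_0), so the sequence has period 64.
310 ≡ 54 (mod 64), hence a_310 = a_54 = 131.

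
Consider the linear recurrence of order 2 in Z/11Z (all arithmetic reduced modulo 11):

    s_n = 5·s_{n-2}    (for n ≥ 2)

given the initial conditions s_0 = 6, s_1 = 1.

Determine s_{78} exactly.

s_2 = 0·1 + 5·6 = 8
s_3 = 0·8 + 5·1 = 5
s_4 = 0·5 + 5·8 = 7
s_5 = 0·7 + 5·5 = 3
s_6 = 0·3 + 5·7 = 2
s_7 = 0·2 + 5·3 = 4
s_8 = 0·4 + 5·2 = 10
s_9 = 0·10 + 5·4 = 9
s_10 = 0·9 + 5·10 = 6
s_11 = 0·6 + 5·9 = 1
(s_10, s_11) = (6, 1) = (s_0, s_1), so the sequence has period 10.
78 ≡ 8 (mod 10), hence s_78 = s_8 = 10.

10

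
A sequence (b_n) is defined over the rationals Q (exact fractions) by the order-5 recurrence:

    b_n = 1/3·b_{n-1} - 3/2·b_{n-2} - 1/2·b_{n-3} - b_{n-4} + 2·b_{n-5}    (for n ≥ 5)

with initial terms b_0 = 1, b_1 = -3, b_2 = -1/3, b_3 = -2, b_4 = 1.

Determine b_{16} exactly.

b_5 = 1/3·1 + -3/2·-2 + -1/2·-1/3 + -1·-3 + 2·1 = 17/2
b_6 = 1/3·17/2 + -3/2·1 + -1/2·-2 + -1·-1/3 + 2·-3 = -10/3
b_7 = 1/3·-10/3 + -3/2·17/2 + -1/2·1 + -1·-2 + 2·-1/3 = -469/36
b_8 = 1/3·-469/36 + -3/2·-10/3 + -1/2·17/2 + -1·1 + 2·-2 = -232/27
b_9 = 1/3·-232/27 + -3/2·-469/36 + -1/2·-10/3 + -1·17/2 + 2·1 = 7675/648
b_10 = 1/3·7675/648 + -3/2·-232/27 + -1/2·-469/36 + -1·-10/3 + 2·17/2 = 42461/972
b_11 = 1/3·42461/972 + -3/2·7675/648 + -1/2·-232/27 + -1·-469/36 + 2·-10/3 = 86927/11664
b_12 = 1/3·86927/11664 + -3/2·42461/972 + -1/2·7675/648 + -1·-232/27 + 2·-469/36 = -189016/2187
b_13 = 1/3·-189016/2187 + -3/2·86927/11664 + -1/2·42461/972 + -1·7675/648 + 2·-232/27 = -19076093/209952
b_14 = 1/3·-19076093/209952 + -3/2·-189016/2187 + -1/2·86927/11664 + -1·42461/972 + 2·7675/648 = 23818631/314928
b_15 = 1/3·23818631/314928 + -3/2·-19076093/209952 + -1/2·-189016/2187 + -1·86927/11664 + 2·42461/972 = 1075651247/3779136
b_16 = 1/3·1075651247/3779136 + -3/2·23818631/314928 + -1/2·-19076093/209952 + -1·-189016/2187 + 2·86927/11664 = 363336179/2834352

363336179/2834352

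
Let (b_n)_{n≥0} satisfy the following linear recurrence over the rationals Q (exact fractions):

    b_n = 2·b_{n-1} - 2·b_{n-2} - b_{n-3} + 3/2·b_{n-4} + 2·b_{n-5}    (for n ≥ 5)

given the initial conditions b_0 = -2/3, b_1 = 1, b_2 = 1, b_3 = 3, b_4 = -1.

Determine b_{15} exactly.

b_5 = 2·-1 + -2·3 + -1·1 + 3/2·1 + 2·-2/3 = -53/6
b_6 = 2·-53/6 + -2·-1 + -1·3 + 3/2·1 + 2·1 = -91/6
b_7 = 2·-91/6 + -2·-53/6 + -1·-1 + 3/2·3 + 2·1 = -31/6
b_8 = 2·-31/6 + -2·-91/6 + -1·-53/6 + 3/2·-1 + 2·3 = 100/3
b_9 = 2·100/3 + -2·-31/6 + -1·-91/6 + 3/2·-53/6 + 2·-1 = 923/12
b_10 = 2·923/12 + -2·100/3 + -1·-31/6 + 3/2·-91/6 + 2·-53/6 = 623/12
b_11 = 2·623/12 + -2·923/12 + -1·100/3 + 3/2·-31/6 + 2·-91/6 = -1457/12
b_12 = 2·-1457/12 + -2·623/12 + -1·923/12 + 3/2·100/3 + 2·-31/6 = -4607/12
b_13 = 2·-4607/12 + -2·-1457/12 + -1·623/12 + 3/2·923/12 + 2·100/3 = -3159/8
b_14 = 2·-3159/8 + -2·-4607/12 + -1·-1457/12 + 3/2·623/12 + 2·923/12 = 7949/24
b_15 = 2·7949/24 + -2·-3159/8 + -1·-4607/12 + 3/2·-1457/12 + 2·623/12 = 42187/24

42187/24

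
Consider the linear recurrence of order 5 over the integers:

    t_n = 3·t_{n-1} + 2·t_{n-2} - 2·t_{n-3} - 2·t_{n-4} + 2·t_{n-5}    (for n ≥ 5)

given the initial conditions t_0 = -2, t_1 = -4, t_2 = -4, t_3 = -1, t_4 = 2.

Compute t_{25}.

609389872474

t_5 = 3·2 + 2·-1 + -2·-4 + -2·-4 + 2·-2 = 16
t_6 = 3·16 + 2·2 + -2·-1 + -2·-4 + 2·-4 = 54
t_7 = 3·54 + 2·16 + -2·2 + -2·-1 + 2·-4 = 184
t_8 = 3·184 + 2·54 + -2·16 + -2·2 + 2·-1 = 622
t_9 = 3·622 + 2·184 + -2·54 + -2·16 + 2·2 = 2098
t_10 = 3·2098 + 2·622 + -2·184 + -2·54 + 2·16 = 7094
t_11 = 3·7094 + 2·2098 + -2·622 + -2·184 + 2·54 = 23974
t_12 = 3·23974 + 2·7094 + -2·2098 + -2·622 + 2·184 = 81038
t_13 = 3·81038 + 2·23974 + -2·7094 + -2·2098 + 2·622 = 273922
t_14 = 3·273922 + 2·81038 + -2·23974 + -2·7094 + 2·2098 = 925902
t_15 = 3·925902 + 2·273922 + -2·81038 + -2·23974 + 2·7094 = 3129714
t_16 = 3·3129714 + 2·925902 + -2·273922 + -2·81038 + 2·23974 = 10578974
t_17 = 3·10578974 + 2·3129714 + -2·925902 + -2·273922 + 2·81038 = 35758778
t_18 = 3·35758778 + 2·10578974 + -2·3129714 + -2·925902 + 2·273922 = 120870894
t_19 = 3·120870894 + 2·35758778 + -2·10578974 + -2·3129714 + 2·925902 = 408564666
t_20 = 3·408564666 + 2·120870894 + -2·35758778 + -2·10578974 + 2·3129714 = 1381019710
t_21 = 3·1381019710 + 2·408564666 + -2·120870894 + -2·35758778 + 2·10578974 = 4668087066
t_22 = 3·4668087066 + 2·1381019710 + -2·408564666 + -2·120870894 + 2·35758778 = 15778947054
t_23 = 3·15778947054 + 2·4668087066 + -2·1381019710 + -2·408564666 + 2·120870894 = 53335588330
t_24 = 3·53335588330 + 2·15778947054 + -2·4668087066 + -2·1381019710 + 2·408564666 = 180283574878
t_25 = 3·180283574878 + 2·53335588330 + -2·15778947054 + -2·4668087066 + 2·1381019710 = 609389872474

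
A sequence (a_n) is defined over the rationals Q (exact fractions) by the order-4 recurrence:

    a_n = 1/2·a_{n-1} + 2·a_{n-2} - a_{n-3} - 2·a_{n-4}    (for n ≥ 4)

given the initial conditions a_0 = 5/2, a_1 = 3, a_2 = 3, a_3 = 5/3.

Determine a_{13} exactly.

a_4 = 1/2·5/3 + 2·3 + -1·3 + -2·5/2 = -7/6
a_5 = 1/2·-7/6 + 2·5/3 + -1·3 + -2·3 = -25/4
a_6 = 1/2·-25/4 + 2·-7/6 + -1·5/3 + -2·3 = -105/8
a_7 = 1/2·-105/8 + 2·-25/4 + -1·-7/6 + -2·5/3 = -1019/48
a_8 = 1/2·-1019/48 + 2·-105/8 + -1·-25/4 + -2·-7/6 = -905/32
a_9 = 1/2·-905/32 + 2·-1019/48 + -1·-105/8 + -2·-25/4 = -5947/192
a_10 = 1/2·-5947/192 + 2·-905/32 + -1·-1019/48 + -2·-105/8 = -3145/128
a_11 = 1/2·-3145/128 + 2·-5947/192 + -1·-905/32 + -2·-1019/48 = -2683/768
a_12 = 1/2·-2683/768 + 2·-3145/128 + -1·-5947/192 + -2·-905/32 = 56293/1536
a_13 = 1/2·56293/1536 + 2·-2683/768 + -1·-3145/128 + -2·-5947/192 = 300613/3072

300613/3072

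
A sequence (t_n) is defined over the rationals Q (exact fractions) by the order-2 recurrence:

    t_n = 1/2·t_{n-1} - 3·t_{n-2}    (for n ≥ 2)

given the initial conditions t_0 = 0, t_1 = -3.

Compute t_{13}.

t_2 = 1/2·-3 + -3·0 = -3/2
t_3 = 1/2·-3/2 + -3·-3 = 33/4
t_4 = 1/2·33/4 + -3·-3/2 = 69/8
t_5 = 1/2·69/8 + -3·33/4 = -327/16
t_6 = 1/2·-327/16 + -3·69/8 = -1155/32
t_7 = 1/2·-1155/32 + -3·-327/16 = 2769/64
t_8 = 1/2·2769/64 + -3·-1155/32 = 16629/128
t_9 = 1/2·16629/128 + -3·2769/64 = -16599/256
t_10 = 1/2·-16599/256 + -3·16629/128 = -216147/512
t_11 = 1/2·-216147/512 + -3·-16599/256 = -16959/1024
t_12 = 1/2·-16959/1024 + -3·-216147/512 = 2576805/2048
t_13 = 1/2·2576805/2048 + -3·-16959/1024 = 2780313/4096

2780313/4096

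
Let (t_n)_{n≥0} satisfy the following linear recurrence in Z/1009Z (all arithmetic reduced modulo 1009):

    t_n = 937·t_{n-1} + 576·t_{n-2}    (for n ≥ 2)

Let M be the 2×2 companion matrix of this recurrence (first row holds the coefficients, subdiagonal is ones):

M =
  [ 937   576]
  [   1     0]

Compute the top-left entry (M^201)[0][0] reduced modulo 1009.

(M^201)[0][0] is the top entry after applying M 201 times to the unit state (1, 0). Equivalently it is h_{202} for the auxiliary sequence (h_n) obeying the same recurrence with h_1 = 1 and h_i = 0 for 0 ≤ i < 1:
h_2 = 937·1 + 576·0 = 937
h_3 = 937·937 + 576·1 = 715
h_4 = 937·715 + 576·937 = 885
h_5 = 937·885 + 576·715 = 15
h_6 = 937·15 + 576·885 = 144
h_7 = 937·144 + 576·15 = 290
Continuing the recurrence:
  h_8 = 515;  h_9 = 808;  h_10 = 340;  h_11 = 1004;  h_12 = 454;  h_13 = 756
  h_14 = 227;  h_15 = 377;  h_16 = 690;  h_17 = 987;  h_18 = 469;  h_19 = 983
  h_20 = 595;  h_21 = 706;  h_22 = 287;  h_23 = 554;  h_24 = 308;  h_25 = 282
  h_26 = 709;  h_27 = 394;  h_28 = 632;  h_29 = 829;  h_30 = 635;  h_31 = 941
  h_32 = 353;  h_33 = 1001;  h_34 = 86;  h_35 = 299;  h_36 = 765;  h_37 = 100
  h_38 = 579;  h_39 = 777;  h_40 = 85;  h_41 = 499;  h_42 = 924;  h_43 = 934
  h_44 = 836;  h_45 = 535;  h_46 = 65;  h_47 = 780;  h_48 = 451;  h_49 = 91
  h_50 = 974;  h_51 = 450;  h_52 = 917;  h_53 = 457;  h_54 = 878;  h_55 = 234
  h_56 = 524;  h_57 = 192;  h_58 = 435;  h_59 = 570;  h_60 = 657;  h_61 = 514
  h_62 = 382;  h_63 = 166;  h_64 = 226;  h_65 = 642;  h_66 = 205;  h_67 = 873
  h_68 = 738;  h_69 = 707;  h_70 = 854;  h_71 = 666;  h_72 = 1001;  h_73 = 772
  h_74 = 348;  h_75 = 881;  h_76 = 801;  h_77 = 779;  h_78 = 679;  h_79 = 252
  h_80 = 639;  h_81 = 262;  h_82 = 86;  h_83 = 433;  h_84 = 198;  h_85 = 55
  h_86 = 107;  h_87 = 769;  h_88 = 210;  h_89 = 8;  h_90 = 313;  h_91 = 234
  h_92 = 991;  h_93 = 874;  h_94 = 361;  h_95 = 175;  h_96 = 599;  h_97 = 159
  h_98 = 606;  h_99 = 529;  h_100 = 196;  h_101 = 0;  h_102 = 897;  h_103 = 1001
  h_104 = 640;  h_105 = 771;  h_106 = 338;  h_107 = 16;  h_108 = 817;  h_109 = 842
  h_110 = 314;  h_111 = 262;  h_112 = 560;  h_113 = 611;  h_114 = 84;  h_115 = 810
  h_116 = 154;  h_117 = 413;  h_118 = 446;  h_119 = 949;  h_120 = 894;  h_121 = 963
  h_122 = 639;  h_123 = 144;  h_124 = 510;  h_125 = 819;  h_126 = 704;  h_127 = 303
  h_128 = 268;  h_129 = 855;  h_130 = 989;  h_131 = 519;  h_132 = 553;  h_133 = 824
  h_134 = 896;  h_135 = 458;  h_136 = 818;  h_137 = 85;  h_138 = 908;  h_139 = 737
  h_140 = 759;  h_141 = 570;  h_142 = 616;  h_143 = 439;  h_144 = 328;  h_145 = 205
  h_146 = 620;  h_147 = 792;  h_148 = 423;  h_149 = 947;  h_150 = 907;  h_151 = 893
  h_152 = 50;  h_153 = 214;  h_154 = 275;  h_155 = 546;  h_156 = 26;  h_157 = 843
  h_158 = 694;  h_159 = 721;  h_160 = 736;  h_161 = 73;  h_162 = 954;  h_163 = 603
  h_164 = 579;  h_165 = 922;  h_166 = 744;  h_167 = 247;  h_168 = 97;  h_169 = 82
  h_170 = 527;  h_171 = 207;  h_172 = 74;  h_173 = 896;  h_174 = 310;  h_175 = 375
  h_176 = 210;  h_177 = 89;  h_178 = 535;  h_179 = 636;  h_180 = 28;  h_181 = 71
  h_182 = 926;  h_183 = 458;  h_184 = 945;  h_185 = 22;  h_186 = 903;  h_187 = 124
  h_188 = 646;  h_189 = 696;  h_190 = 113;  h_191 = 259;  h_192 = 26;  h_193 = 1007
  h_194 = 994;  h_195 = 937;  h_196 = 580;  h_197 = 515;  h_198 = 354;  h_199 = 740
  h_200 = 283
h_201 = 937·283 + 576·740 = 246
h_202 = 937·246 + 576·283 = 0

0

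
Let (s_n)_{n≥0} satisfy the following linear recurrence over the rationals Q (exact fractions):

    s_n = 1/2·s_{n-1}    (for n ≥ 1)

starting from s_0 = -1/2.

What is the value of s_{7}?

s_1 = 1/2·-1/2 = -1/4
s_2 = 1/2·-1/4 = -1/8
s_3 = 1/2·-1/8 = -1/16
s_4 = 1/2·-1/16 = -1/32
s_5 = 1/2·-1/32 = -1/64
s_6 = 1/2·-1/64 = -1/128
s_7 = 1/2·-1/128 = -1/256

-1/256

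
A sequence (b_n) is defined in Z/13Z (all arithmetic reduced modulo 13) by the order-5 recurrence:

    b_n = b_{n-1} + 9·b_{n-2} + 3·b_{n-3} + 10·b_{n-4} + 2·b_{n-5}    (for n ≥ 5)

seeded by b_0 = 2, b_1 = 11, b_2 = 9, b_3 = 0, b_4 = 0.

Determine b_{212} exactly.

b_5 = 1·0 + 9·0 + 3·9 + 10·11 + 2·2 = 11
b_6 = 1·11 + 9·0 + 3·0 + 10·9 + 2·11 = 6
b_7 = 1·6 + 9·11 + 3·0 + 10·0 + 2·9 = 6
b_8 = 1·6 + 9·6 + 3·11 + 10·0 + 2·0 = 2
b_9 = 1·2 + 9·6 + 3·6 + 10·11 + 2·0 = 2
b_10 = 1·2 + 9·2 + 3·6 + 10·6 + 2·11 = 3
Continuing the recurrence:
  b_11 = 8;  b_12 = 8;  b_13 = 9;  b_14 = 9;  b_15 = 5;  b_16 = 1
  b_17 = 10;  b_18 = 12;  b_19 = 4;  b_20 = 6;  b_21 = 11;  b_22 = 9
  b_23 = 8;  b_24 = 8;  b_25 = 8;  b_26 = 8;  b_27 = 7;  b_28 = 4
  b_29 = 5;  b_30 = 2;  b_31 = 2;  b_32 = 11;  b_33 = 2;  b_34 = 7
  b_35 = 4;  b_36 = 5;  b_37 = 0;  b_38 = 1;  b_39 = 5;  b_40 = 7
  b_41 = 0;  b_42 = 10;  b_43 = 5;  b_44 = 6;  b_45 = 4;  b_46 = 4
  b_47 = 11;  b_48 = 12;  b_49 = 6;  b_50 = 0;  b_51 = 0;  b_52 = 4
  b_53 = 10;  b_54 = 6;  b_55 = 4;  b_56 = 11;  b_57 = 4;  b_58 = 0
  b_59 = 4;  b_60 = 4;  b_61 = 11;  b_62 = 2;  b_63 = 10;  b_64 = 5
  b_65 = 11;  b_66 = 11;  b_67 = 8;  b_68 = 2;  b_69 = 6;  b_70 = 11
  b_71 = 4;  b_72 = 1;  b_73 = 4;  b_74 = 4;  b_75 = 1;  b_76 = 2
  b_77 = 0;  b_78 = 4;  b_79 = 2;  b_80 = 8;  b_81 = 3;  b_82 = 4
  b_83 = 5;  b_84 = 4;  b_85 = 3;  b_86 = 9;  b_87 = 2;  b_88 = 12
  b_89 = 4;  b_90 = 6;  b_91 = 12;  b_92 = 7;  b_93 = 2;  b_94 = 0
  b_95 = 2;  b_96 = 11;  b_97 = 11;  b_98 = 3;  b_99 = 12;  b_100 = 4
  b_101 = 6;  b_102 = 0;  b_103 = 10;  b_104 = 1;  b_105 = 3;  b_106 = 2
  b_107 = 2;  b_108 = 7;  b_109 = 11;  b_110 = 2;  b_111 = 3;  b_112 = 11
  b_113 = 12;  b_114 = 6;  b_115 = 12;  b_116 = 10;  b_117 = 5;  b_118 = 7
  b_119 = 6;  b_120 = 0;  b_121 = 2;  b_122 = 9;  b_123 = 10;  b_124 = 5
  b_125 = 12;  b_126 = 12;  b_127 = 6;  b_128 = 12;  b_129 = 11;  b_130 = 8
  b_131 = 6;  b_132 = 9;  b_133 = 0;  b_134 = 6;  b_135 = 5;  b_136 = 5
  b_137 = 8;  b_138 = 11;  b_139 = 4;  b_140 = 5;  b_141 = 8;  b_142 = 9
  b_143 = 2;  b_144 = 9;  b_145 = 1;  b_146 = 12;  b_147 = 8;  b_148 = 5
  b_149 = 11;  b_150 = 7;  b_151 = 4;  b_152 = 10;  b_153 = 5;  b_154 = 4
  b_155 = 3;  b_156 = 6;  b_157 = 11;  b_158 = 7;  b_159 = 6;  b_160 = 12
  b_161 = 1;  b_162 = 11;  b_163 = 0;  b_164 = 0;  b_165 = 2;  b_166 = 10
  b_167 = 11;  b_168 = 3;  b_169 = 9;  b_170 = 4;  b_171 = 3;  b_172 = 1
  b_173 = 6;  b_174 = 4;  b_175 = 8;  b_176 = 0;  b_177 = 3;  b_178 = 1
  b_179 = 12;  b_180 = 7;  b_181 = 5;  b_182 = 3;  b_183 = 9;  b_184 = 2
  b_185 = 0;  b_186 = 7;  b_187 = 5;  b_188 = 2;  b_189 = 7;  b_190 = 6
  b_191 = 9;  b_192 = 10;  b_193 = 1;  b_194 = 10;  b_195 = 8;  b_196 = 11
  b_197 = 0;  b_198 = 4;  b_199 = 7;  b_200 = 0;  b_201 = 6;  b_202 = 2
  b_203 = 4;  b_204 = 2;  b_205 = 0;  b_206 = 10;  b_207 = 8;  b_208 = 9
  b_209 = 11;  b_210 = 8
b_211 = 1·8 + 9·11 + 3·9 + 10·8 + 2·10 = 0
b_212 = 1·0 + 9·8 + 3·11 + 10·9 + 2·8 = 3

3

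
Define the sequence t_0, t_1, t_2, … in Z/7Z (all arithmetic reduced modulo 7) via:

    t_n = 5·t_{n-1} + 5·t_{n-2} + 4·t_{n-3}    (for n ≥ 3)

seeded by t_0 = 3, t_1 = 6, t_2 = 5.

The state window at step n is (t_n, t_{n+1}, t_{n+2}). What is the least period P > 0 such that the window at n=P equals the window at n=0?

n=0: window = (3, 6, 5)
n=1: window = (6, 5, 4)
n=2: window = (5, 4, 6)
n=3: window = (4, 6, 0)
n=4: window = (6, 0, 4)
n=5: window = (0, 4, 2)
n=6: window = (4, 2, 2)
n=7: window = (2, 2, 1)
n=8: window = (2, 1, 2)
n=9: window = (1, 2, 2)
n=10: window = (2, 2, 3)
n=11: window = (2, 3, 5)
n=12: window = (3, 5, 6)
n=13: window = (5, 6, 4)
n=14: window = (6, 4, 0)
n=15: window = (4, 0, 2)
n=16: window = (0, 2, 5)
n=17: window = (2, 5, 0)
n=18: window = (5, 0, 5)
n=19: window = (0, 5, 3)
n=20: window = (5, 3, 5)
n=21: window = (3, 5, 4)
n=22: window = (5, 4, 1)
n=23: window = (4, 1, 3)
n=24: window = (1, 3, 1)
n=25: window = (3, 1, 3)
n=26: window = (1, 3, 4)
n=27: window = (3, 4, 4)
n=28: window = (4, 4, 3)
n=29: window = (4, 3, 2)
n=30: window = (3, 2, 6)
n=31: window = (2, 6, 3)
n=32: window = (6, 3, 4)
n=33: window = (3, 4, 3)
n=34: window = (4, 3, 5)
n=35: window = (3, 5, 0)
n=36: window = (5, 0, 2)
n=37: window = (0, 2, 2)
n=38: window = (2, 2, 6)
n=39: window = (2, 6, 6)
n=40: window = (6, 6, 5)
…
n=169: window = (5, 4, 3)
n=170: window = (4, 3, 6)
n=171: window = (3, 6, 5)
window at n=171 equals window at n=0 → period = 171

171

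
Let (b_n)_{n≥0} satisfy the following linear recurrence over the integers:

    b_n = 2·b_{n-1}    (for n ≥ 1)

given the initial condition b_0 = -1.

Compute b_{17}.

-131072

b_1 = 2·-1 = -2
b_2 = 2·-2 = -4
b_3 = 2·-4 = -8
b_4 = 2·-8 = -16
b_5 = 2·-16 = -32
b_6 = 2·-32 = -64
b_7 = 2·-64 = -128
b_8 = 2·-128 = -256
b_9 = 2·-256 = -512
b_10 = 2·-512 = -1024
b_11 = 2·-1024 = -2048
b_12 = 2·-2048 = -4096
b_13 = 2·-4096 = -8192
b_14 = 2·-8192 = -16384
b_15 = 2·-16384 = -32768
b_16 = 2·-32768 = -65536
b_17 = 2·-65536 = -131072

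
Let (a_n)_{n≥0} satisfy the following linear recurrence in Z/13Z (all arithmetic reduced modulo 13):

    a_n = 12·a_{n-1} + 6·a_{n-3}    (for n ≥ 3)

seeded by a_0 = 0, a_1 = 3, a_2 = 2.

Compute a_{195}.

3

a_3 = 12·2 + 0·3 + 6·0 = 11
a_4 = 12·11 + 0·2 + 6·3 = 7
a_5 = 12·7 + 0·11 + 6·2 = 5
a_6 = 12·5 + 0·7 + 6·11 = 9
a_7 = 12·9 + 0·5 + 6·7 = 7
a_8 = 12·7 + 0·9 + 6·5 = 10
Continuing the recurrence:
  a_9 = 5;  a_10 = 11;  a_11 = 10;  a_12 = 7;  a_13 = 7;  a_14 = 1
  a_15 = 2;  a_16 = 1;  a_17 = 5;  a_18 = 7;  a_19 = 12;  a_20 = 5
  a_21 = 11;  a_22 = 9;  a_23 = 8;  a_24 = 6;  a_25 = 9;  a_26 = 0
  a_27 = 10;  a_28 = 5;  a_29 = 8;  a_30 = 0;  a_31 = 4;  a_32 = 5
  a_33 = 8;  a_34 = 3;  a_35 = 1;  a_36 = 8;  a_37 = 10;  a_38 = 9
  a_39 = 0;  a_40 = 8;  a_41 = 7;  a_42 = 6;  a_43 = 3;  a_44 = 0
  a_45 = 10;  a_46 = 8;  a_47 = 5;  a_48 = 3;  a_49 = 6;  a_50 = 11
  a_51 = 7;  a_52 = 3;  a_53 = 11;  a_54 = 5;  a_55 = 0;  a_56 = 1
  a_57 = 3;  a_58 = 10;  a_59 = 9;  a_60 = 9;  a_61 = 12;  a_62 = 3
  a_63 = 12;  a_64 = 8;  a_65 = 10;  a_66 = 10;  a_67 = 12;  a_68 = 9
  a_69 = 12;  a_70 = 8;  a_71 = 7;  a_72 = 0;  a_73 = 9;  a_74 = 7
  a_75 = 6;  a_76 = 9;  a_77 = 7;  a_78 = 3;  a_79 = 12;  a_80 = 4
  a_81 = 1;  a_82 = 6;  a_83 = 5;  a_84 = 1;  a_85 = 9;  a_86 = 8
  a_87 = 11;  a_88 = 4;  a_89 = 5;  a_90 = 9;  a_91 = 2;  a_92 = 2
  a_93 = 0;  a_94 = 12;  a_95 = 0;  a_96 = 0;  a_97 = 7;  a_98 = 6
  a_99 = 7;  a_100 = 9;  a_101 = 1;  a_102 = 2;  a_103 = 0;  a_104 = 6
  a_105 = 6;  a_106 = 7;  a_107 = 3;  a_108 = 7;  a_109 = 9;  a_110 = 9
  a_111 = 7;  a_112 = 8;  a_113 = 7;  a_114 = 9;  a_115 = 0;  a_116 = 3
  a_117 = 12;  a_118 = 1;  a_119 = 4;  a_120 = 3;  a_121 = 3;  a_122 = 8
  a_123 = 10;  a_124 = 8;  a_125 = 1;  a_126 = 7;  a_127 = 2;  a_128 = 4
  a_129 = 12;  a_130 = 0;  a_131 = 11;  a_132 = 9;  a_133 = 4;  a_134 = 10
  a_135 = 5;  a_136 = 6;  a_137 = 2;  a_138 = 2;  a_139 = 8;  a_140 = 4
  a_141 = 8;  a_142 = 1;  a_143 = 10;  a_144 = 12;  a_145 = 7;  a_146 = 1
  a_147 = 6;  a_148 = 10;  a_149 = 9;  a_150 = 1;  a_151 = 7;  a_152 = 8
  a_153 = 11;  a_154 = 5;  a_155 = 4;  a_156 = 10;  a_157 = 7;  a_158 = 4
  a_159 = 4;  a_160 = 12;  a_161 = 12;  a_162 = 12;  a_163 = 8;  a_164 = 12
  a_165 = 8;  a_166 = 1;  a_167 = 6;  a_168 = 3;  a_169 = 3;  a_170 = 7
  a_171 = 11;  a_172 = 7;  a_173 = 9;  a_174 = 5;  a_175 = 11;  a_176 = 4
  a_177 = 0;  a_178 = 1;  a_179 = 10;  a_180 = 3;  a_181 = 3;  a_182 = 5
  a_183 = 0;  a_184 = 5;  a_185 = 12;  a_186 = 1;  a_187 = 3;  a_188 = 4
  a_189 = 2;  a_190 = 3;  a_191 = 8;  a_192 = 4;  a_193 = 1
a_194 = 12·1 + 0·4 + 6·8 = 8
a_195 = 12·8 + 0·1 + 6·4 = 3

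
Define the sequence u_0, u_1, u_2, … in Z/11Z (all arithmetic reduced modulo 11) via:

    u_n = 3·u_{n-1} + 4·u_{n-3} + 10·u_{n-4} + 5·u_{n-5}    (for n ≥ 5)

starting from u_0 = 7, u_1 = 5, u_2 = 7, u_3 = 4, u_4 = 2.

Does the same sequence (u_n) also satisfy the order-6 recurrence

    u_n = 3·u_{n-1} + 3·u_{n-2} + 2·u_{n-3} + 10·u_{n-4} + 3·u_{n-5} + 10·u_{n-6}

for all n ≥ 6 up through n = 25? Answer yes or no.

no

Terms u_0..u_25: 7, 5, 7, 4, 2, 9, 6, 2, 5, 7, 2, 10, 8, 6, 3, 8, 2, 8, 6, 0, 4, 5, 5, 6, 1, 5
n=6: candidate gives 9, actual u_6 = 6 ✗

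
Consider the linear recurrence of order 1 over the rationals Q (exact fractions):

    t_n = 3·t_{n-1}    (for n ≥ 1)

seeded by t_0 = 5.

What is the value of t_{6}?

t_1 = 3·5 = 15
t_2 = 3·15 = 45
t_3 = 3·45 = 135
t_4 = 3·135 = 405
t_5 = 3·405 = 1215
t_6 = 3·1215 = 3645

3645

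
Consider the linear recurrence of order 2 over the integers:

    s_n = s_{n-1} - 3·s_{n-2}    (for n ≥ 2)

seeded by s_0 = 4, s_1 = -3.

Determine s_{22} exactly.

s_2 = 1·-3 + -3·4 = -15
s_3 = 1·-15 + -3·-3 = -6
s_4 = 1·-6 + -3·-15 = 39
s_5 = 1·39 + -3·-6 = 57
s_6 = 1·57 + -3·39 = -60
s_7 = 1·-60 + -3·57 = -231
s_8 = 1·-231 + -3·-60 = -51
s_9 = 1·-51 + -3·-231 = 642
s_10 = 1·642 + -3·-51 = 795
s_11 = 1·795 + -3·642 = -1131
s_12 = 1·-1131 + -3·795 = -3516
s_13 = 1·-3516 + -3·-1131 = -123
s_14 = 1·-123 + -3·-3516 = 10425
s_15 = 1·10425 + -3·-123 = 10794
s_16 = 1·10794 + -3·10425 = -20481
s_17 = 1·-20481 + -3·10794 = -52863
s_18 = 1·-52863 + -3·-20481 = 8580
s_19 = 1·8580 + -3·-52863 = 167169
s_20 = 1·167169 + -3·8580 = 141429
s_21 = 1·141429 + -3·167169 = -360078
s_22 = 1·-360078 + -3·141429 = -784365

-784365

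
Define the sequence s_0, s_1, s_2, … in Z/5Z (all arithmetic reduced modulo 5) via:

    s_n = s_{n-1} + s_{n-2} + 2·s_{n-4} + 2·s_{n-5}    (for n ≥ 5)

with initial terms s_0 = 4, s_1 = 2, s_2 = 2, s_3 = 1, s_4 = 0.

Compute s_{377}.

s_5 = 1·0 + 1·1 + 0·2 + 2·2 + 2·4 = 3
s_6 = 1·3 + 1·0 + 0·1 + 2·2 + 2·2 = 1
s_7 = 1·1 + 1·3 + 0·0 + 2·1 + 2·2 = 0
s_8 = 1·0 + 1·1 + 0·3 + 2·0 + 2·1 = 3
s_9 = 1·3 + 1·0 + 0·1 + 2·3 + 2·0 = 4
s_10 = 1·4 + 1·3 + 0·0 + 2·1 + 2·3 = 0
Continuing the recurrence:
  s_11 = 1;  s_12 = 2;  s_13 = 2;  s_14 = 2;  s_15 = 1;  s_16 = 4
  s_17 = 3;  s_18 = 0;  s_19 = 4;  s_20 = 4;  s_21 = 2;  s_22 = 2
  s_23 = 2;  s_24 = 0;  s_25 = 4;  s_26 = 2;  s_27 = 4;  s_28 = 0
  s_29 = 2;  s_30 = 4;  s_31 = 3;  s_32 = 0;  s_33 = 2;  s_34 = 4
  s_35 = 0;  s_36 = 0;  s_37 = 4;  s_38 = 1;  s_39 = 3;  s_40 = 4
  s_41 = 0;  s_42 = 4;  s_43 = 2;  s_44 = 0;  s_45 = 0;  s_46 = 3
  s_47 = 0;  s_48 = 2;  s_49 = 2;  s_50 = 0;  s_51 = 3;  s_52 = 2
  s_53 = 3;  s_54 = 4;  s_55 = 3;  s_56 = 2;  s_57 = 0;  s_58 = 1
  s_59 = 0;  s_60 = 1;  s_61 = 0;  s_62 = 3;  s_63 = 0;  s_64 = 0
  s_65 = 2;  s_66 = 3;  s_67 = 1;  s_68 = 4;  s_69 = 4;  s_70 = 3
  s_71 = 0;  s_72 = 3;  s_73 = 4;  s_74 = 1;  s_75 = 1;  s_76 = 3
  s_77 = 3;  s_78 = 1;  s_79 = 3;  s_80 = 2;  s_81 = 2;  s_82 = 2
  s_83 = 2;  s_84 = 4;  s_85 = 4;  s_86 = 1;  s_87 = 3;  s_88 = 1
  s_89 = 0;  s_90 = 1;  s_91 = 4;  s_92 = 3;  s_93 = 4;  s_94 = 4
  s_95 = 3;  s_96 = 1;  s_97 = 3;  s_98 = 0;  s_99 = 2;  s_100 = 0
  s_101 = 0;  s_102 = 1;  s_103 = 0;  s_104 = 0;  s_105 = 0;  s_106 = 2
  s_107 = 4;  s_108 = 1;  s_109 = 0;  s_110 = 0;  s_111 = 2;  s_112 = 2
  s_113 = 1;  s_114 = 3;  s_115 = 3;  s_116 = 4;  s_117 = 3;  s_118 = 0
  s_119 = 0;  s_120 = 4;  s_121 = 3;  s_122 = 3;  s_123 = 1;  s_124 = 2
  s_125 = 2;  s_126 = 1;  s_127 = 1;  s_128 = 3;  s_129 = 2;  s_130 = 1
  s_131 = 2;  s_132 = 1;  s_133 = 3;  s_134 = 0;  s_135 = 4;  s_136 = 0
  s_137 = 2;  s_138 = 3;  s_139 = 3;  s_140 = 4;  s_141 = 1;  s_142 = 0
  s_143 = 3;  s_144 = 2;  s_145 = 0;  s_146 = 4;  s_147 = 0;  s_148 = 4
  s_149 = 3;  s_150 = 0;  s_151 = 1;  s_152 = 4;  s_153 = 4;  s_154 = 4
  s_155 = 0;  s_156 = 4;  s_157 = 0;  s_158 = 0;  s_159 = 3;  s_160 = 1
  s_161 = 2;  s_162 = 3;  s_163 = 1;  s_164 = 2;  s_165 = 4;  s_166 = 1
  s_167 = 3;  s_168 = 0;  s_169 = 0;  s_170 = 0;  s_171 = 3;  s_172 = 4
  s_173 = 2;  s_174 = 1;  s_175 = 4;  s_176 = 4;  s_177 = 0;  s_178 = 0
  s_179 = 0;  s_180 = 1;  s_181 = 4;  s_182 = 0;  s_183 = 4;  s_184 = 1
  s_185 = 0;  s_186 = 4;  s_187 = 2;  s_188 = 1;  s_189 = 0;  s_190 = 4
  s_191 = 1;  s_192 = 1;  s_193 = 4;  s_194 = 3;  s_195 = 2;  s_196 = 4
  s_197 = 1;  s_198 = 4;  s_199 = 0;  s_200 = 1;  s_201 = 1;  s_202 = 2
  s_203 = 1;  s_204 = 0;  s_205 = 0;  s_206 = 1;  s_207 = 2;  s_208 = 0
  s_209 = 2;  s_210 = 4;  s_211 = 2;  s_212 = 0;  s_213 = 1;  s_214 = 3
  s_215 = 1;  s_216 = 3;  s_217 = 1;  s_218 = 2;  s_219 = 1;  s_220 = 1
  s_221 = 0;  s_222 = 2;  s_223 = 3;  s_224 = 4;  s_225 = 4;  s_226 = 2
  s_227 = 1;  s_228 = 2;  s_229 = 4;  s_230 = 3;  s_231 = 3;  s_232 = 2
  s_233 = 2;  s_234 = 3;  s_235 = 2;  s_236 = 0;  s_237 = 0;  s_238 = 0
  s_239 = 0;  s_240 = 4;  s_241 = 4;  s_242 = 3;  s_243 = 2;  s_244 = 3
  s_245 = 1;  s_246 = 3;  s_247 = 4;  s_248 = 2;  s_249 = 4;  s_250 = 4
  s_251 = 2;  s_252 = 3;  s_253 = 2;  s_254 = 1;  s_255 = 0;  s_256 = 1
  s_257 = 1;  s_258 = 3;  s_259 = 1;  s_260 = 1;  s_261 = 1;  s_262 = 0
  s_263 = 4;  s_264 = 3;  s_265 = 1;  s_266 = 1;  s_267 = 0;  s_268 = 0
  s_269 = 3;  s_270 = 2;  s_271 = 2;  s_272 = 4;  s_273 = 2;  s_274 = 1
  s_275 = 1;  s_276 = 4;  s_277 = 2;  s_278 = 2;  s_279 = 3;  s_280 = 0
  s_281 = 0;  s_282 = 3;  s_283 = 3;  s_284 = 2;  s_285 = 0;  s_286 = 3
  s_287 = 0;  s_288 = 3;  s_289 = 2;  s_290 = 1;  s_291 = 4;  s_292 = 1
  s_293 = 0;  s_294 = 2;  s_295 = 2;  s_296 = 4;  s_297 = 3;  s_298 = 1
  s_299 = 2;  s_300 = 0;  s_301 = 1;  s_302 = 4;  s_303 = 1;  s_304 = 4
  s_305 = 2;  s_306 = 1;  s_307 = 3;  s_308 = 4;  s_309 = 4;  s_310 = 4
  s_311 = 1;  s_312 = 4;  s_313 = 1;  s_314 = 1;  s_315 = 2;  s_316 = 3
  s_317 = 0;  s_318 = 2;  s_319 = 3;  s_320 = 0;  s_321 = 4;  s_322 = 3
  s_323 = 2;  s_324 = 1;  s_325 = 1;  s_326 = 1;  s_327 = 2;  s_328 = 4
  s_329 = 0;  s_330 = 3;  s_331 = 4;  s_332 = 4;  s_333 = 1;  s_334 = 1
  s_335 = 1;  s_336 = 3;  s_337 = 4;  s_338 = 1;  s_339 = 4;  s_340 = 3
  s_341 = 1;  s_342 = 4;  s_343 = 0;  s_344 = 3;  s_345 = 1;  s_346 = 4
  s_347 = 3;  s_348 = 3;  s_349 = 4;  s_350 = 2;  s_351 = 0;  s_352 = 4
  s_353 = 3;  s_354 = 4;  s_355 = 1;  s_356 = 3;  s_357 = 3;  s_358 = 0
  s_359 = 3;  s_360 = 1;  s_361 = 1;  s_362 = 3;  s_363 = 0;  s_364 = 1
  s_365 = 0;  s_366 = 4;  s_367 = 0;  s_368 = 1;  s_369 = 3;  s_370 = 2
  s_371 = 3;  s_372 = 2;  s_373 = 3;  s_374 = 0;  s_375 = 3
s_376 = 1·3 + 1·0 + 0·3 + 2·2 + 2·3 = 3
s_377 = 1·3 + 1·3 + 0·0 + 2·3 + 2·2 = 1

1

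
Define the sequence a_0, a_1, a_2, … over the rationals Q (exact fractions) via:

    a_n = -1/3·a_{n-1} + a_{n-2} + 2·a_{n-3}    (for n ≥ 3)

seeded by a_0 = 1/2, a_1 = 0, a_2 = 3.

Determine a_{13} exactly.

a_3 = -1/3·3 + 1·0 + 2·1/2 = 0
a_4 = -1/3·0 + 1·3 + 2·0 = 3
a_5 = -1/3·3 + 1·0 + 2·3 = 5
a_6 = -1/3·5 + 1·3 + 2·0 = 4/3
a_7 = -1/3·4/3 + 1·5 + 2·3 = 95/9
a_8 = -1/3·95/9 + 1·4/3 + 2·5 = 211/27
a_9 = -1/3·211/27 + 1·95/9 + 2·4/3 = 860/81
a_10 = -1/3·860/81 + 1·211/27 + 2·95/9 = 6169/243
a_11 = -1/3·6169/243 + 1·860/81 + 2·211/27 = 12965/729
a_12 = -1/3·12965/729 + 1·6169/243 + 2·860/81 = 88996/2187
a_13 = -1/3·88996/2187 + 1·12965/729 + 2·6169/243 = 360815/6561

360815/6561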